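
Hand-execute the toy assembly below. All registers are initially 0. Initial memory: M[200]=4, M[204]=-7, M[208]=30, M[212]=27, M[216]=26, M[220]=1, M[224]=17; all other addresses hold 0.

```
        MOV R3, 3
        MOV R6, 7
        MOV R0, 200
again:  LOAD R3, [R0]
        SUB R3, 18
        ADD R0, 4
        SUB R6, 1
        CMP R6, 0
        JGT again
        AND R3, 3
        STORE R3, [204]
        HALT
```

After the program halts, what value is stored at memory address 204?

3

R3=3
R6=7
R0=200
R3=M[200]=4
R3=4-18=-14
R0=200+4=204
R6=7-1=6
CMP R6, 0  (cmp 6,0)
JGT again: taken
R3=M[204]=-7
R3=(-7)-18=-25
R0=204+4=208
R6=6-1=5
CMP R6, 0  (cmp 5,0)
JGT again: taken
R3=M[208]=30
R3=30-18=12
R0=208+4=212
R6=5-1=4
CMP R6, 0  (cmp 4,0)
JGT again: taken
R3=M[212]=27
R3=27-18=9
R0=212+4=216
R6=4-1=3
CMP R6, 0  (cmp 3,0)
JGT again: taken
R3=M[216]=26
R3=26-18=8
R0=216+4=220
R6=3-1=2
CMP R6, 0  (cmp 2,0)
JGT again: taken
R3=M[220]=1
R3=1-18=-17
R0=220+4=224
R6=2-1=1
CMP R6, 0  (cmp 1,0)
JGT again: taken
R3=M[224]=17
R3=17-18=-1
R0=224+4=228
R6=1-1=0
CMP R6, 0  (cmp 0,0)
JGT again: not taken
R3=(-1)&3=3
STORE R3, [204] → M[204]=3
halt.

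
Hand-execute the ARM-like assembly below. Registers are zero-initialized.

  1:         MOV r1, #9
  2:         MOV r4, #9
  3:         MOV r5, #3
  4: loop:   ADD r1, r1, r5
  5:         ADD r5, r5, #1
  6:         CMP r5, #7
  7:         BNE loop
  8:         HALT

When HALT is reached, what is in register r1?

27

MOV r1, #9 → r1=9
MOV r4, #9 → r4=9
MOV r5, #3 → r5=3
ADD r1, r1, r5 → r1=9+3=12
ADD r5, r5, #1 → r5=3+1=4
CMP r5, #7  (cmp 4,7)
BNE loop: taken
ADD r1, r1, r5 → r1=12+4=16
ADD r5, r5, #1 → r5=4+1=5
CMP r5, #7  (cmp 5,7)
BNE loop: taken
ADD r1, r1, r5 → r1=16+5=21
ADD r5, r5, #1 → r5=5+1=6
CMP r5, #7  (cmp 6,7)
BNE loop: taken
ADD r1, r1, r5 → r1=21+6=27
ADD r5, r5, #1 → r5=6+1=7
CMP r5, #7  (cmp 7,7)
BNE loop: not taken
halt.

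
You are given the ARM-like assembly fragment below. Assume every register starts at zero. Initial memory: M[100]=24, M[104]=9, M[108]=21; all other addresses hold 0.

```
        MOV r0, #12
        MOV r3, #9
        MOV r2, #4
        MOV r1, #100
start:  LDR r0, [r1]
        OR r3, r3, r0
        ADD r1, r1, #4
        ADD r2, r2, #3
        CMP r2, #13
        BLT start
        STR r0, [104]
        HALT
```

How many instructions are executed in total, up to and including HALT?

after MOV r0, #12: r0=12
after MOV r3, #9: r3=9
after MOV r2, #4: r2=4
after MOV r1, #100: r1=100
after LDR r0, [r1]: r0=M[100]=24
after OR r3, r3, r0: r3=9|24=25
after ADD r1, r1, #4: r1=100+4=104
after ADD r2, r2, #3: r2=4+3=7
CMP r2, #13  (cmp 7,13)
BLT start: taken
after LDR r0, [r1]: r0=M[104]=9
after OR r3, r3, r0: r3=25|9=25
after ADD r1, r1, #4: r1=104+4=108
after ADD r2, r2, #3: r2=7+3=10
CMP r2, #13  (cmp 10,13)
BLT start: taken
after LDR r0, [r1]: r0=M[108]=21
after OR r3, r3, r0: r3=25|21=29
after ADD r1, r1, #4: r1=108+4=112
after ADD r2, r2, #3: r2=10+3=13
CMP r2, #13  (cmp 13,13)
BLT start: not taken
STR r0, [104] → M[104]=21
halt.
Total executed instructions: 24.

24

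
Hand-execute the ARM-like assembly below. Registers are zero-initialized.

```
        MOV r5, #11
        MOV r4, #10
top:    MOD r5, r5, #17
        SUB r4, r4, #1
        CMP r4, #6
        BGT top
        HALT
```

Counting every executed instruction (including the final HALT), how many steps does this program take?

r5=11
r4=10
r5=11%17=11
r4=10-1=9
CMP r4, #6  (cmp 9,6)
BGT top: taken
r5=11%17=11
r4=9-1=8
CMP r4, #6  (cmp 8,6)
BGT top: taken
r5=11%17=11
r4=8-1=7
CMP r4, #6  (cmp 7,6)
BGT top: taken
r5=11%17=11
r4=7-1=6
CMP r4, #6  (cmp 6,6)
BGT top: not taken
halt.
Total executed instructions: 19.

19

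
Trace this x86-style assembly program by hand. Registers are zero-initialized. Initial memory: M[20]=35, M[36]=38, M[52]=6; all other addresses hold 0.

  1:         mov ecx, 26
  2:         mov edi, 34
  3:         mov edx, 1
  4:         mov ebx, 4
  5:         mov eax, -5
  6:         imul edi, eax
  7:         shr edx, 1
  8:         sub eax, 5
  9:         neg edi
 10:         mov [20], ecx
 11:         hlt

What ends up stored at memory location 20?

mov ecx, 26 → ecx=26
mov edi, 34 → edi=34
mov edx, 1 → edx=1
mov ebx, 4 → ebx=4
mov eax, -5 → eax=-5
imul edi, eax → edi=34*(-5)=-170
shr edx, 1 → edx=1>>1=0
sub eax, 5 → eax=(-5)-5=-10
neg edi → edi=-(-170)=170
mov [20], ecx → M[20]=26
halt.

26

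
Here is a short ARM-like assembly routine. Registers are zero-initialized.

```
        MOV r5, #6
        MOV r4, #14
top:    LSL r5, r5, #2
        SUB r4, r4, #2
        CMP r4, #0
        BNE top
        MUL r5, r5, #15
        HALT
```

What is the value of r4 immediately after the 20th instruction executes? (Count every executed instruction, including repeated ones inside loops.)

after MOV r5, #6: r5=6
after MOV r4, #14: r4=14
after LSL r5, r5, #2: r5=6<<2=24
after SUB r4, r4, #2: r4=14-2=12
CMP r4, #0  (cmp 12,0)
BNE top: taken
after LSL r5, r5, #2: r5=24<<2=96
after SUB r4, r4, #2: r4=12-2=10
CMP r4, #0  (cmp 10,0)
BNE top: taken
after LSL r5, r5, #2: r5=96<<2=384
after SUB r4, r4, #2: r4=10-2=8
CMP r4, #0  (cmp 8,0)
BNE top: taken
after LSL r5, r5, #2: r5=384<<2=1536
after SUB r4, r4, #2: r4=8-2=6
CMP r4, #0  (cmp 6,0)
BNE top: taken
after LSL r5, r5, #2: r5=1536<<2=6144
after SUB r4, r4, #2: r4=6-2=4
After step 20: r4 = 4.

4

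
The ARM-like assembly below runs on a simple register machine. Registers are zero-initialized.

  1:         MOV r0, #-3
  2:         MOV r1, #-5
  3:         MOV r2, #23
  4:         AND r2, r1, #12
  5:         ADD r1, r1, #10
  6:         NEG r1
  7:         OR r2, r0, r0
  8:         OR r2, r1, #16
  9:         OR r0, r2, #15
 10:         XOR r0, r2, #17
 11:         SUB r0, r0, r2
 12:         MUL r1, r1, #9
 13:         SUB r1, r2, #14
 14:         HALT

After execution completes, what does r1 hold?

-19

r0=-3
r1=-5
r2=23
r2=(-5)&12=8
r1=(-5)+10=5
r1=-(5)=-5
r2=(-3)|(-3)=-3
r2=(-5)|16=-5
r0=(-5)|15=-1
r0=(-5)^17=-22
r0=(-22)-(-5)=-17
r1=(-5)*9=-45
r1=(-5)-14=-19
halt.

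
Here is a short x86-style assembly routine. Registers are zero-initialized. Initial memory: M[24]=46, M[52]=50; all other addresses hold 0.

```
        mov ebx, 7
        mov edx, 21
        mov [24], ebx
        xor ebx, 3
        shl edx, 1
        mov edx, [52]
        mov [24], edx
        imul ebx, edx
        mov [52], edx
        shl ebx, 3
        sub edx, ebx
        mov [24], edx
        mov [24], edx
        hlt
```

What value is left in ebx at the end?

after mov ebx, 7: ebx=7
after mov edx, 21: edx=21
mov [24], ebx → M[24]=7
after xor ebx, 3: ebx=7^3=4
after shl edx, 1: edx=21<<1=42
after mov edx, [52]: edx=M[52]=50
mov [24], edx → M[24]=50
after imul ebx, edx: ebx=4*50=200
mov [52], edx → M[52]=50
after shl ebx, 3: ebx=200<<3=1600
after sub edx, ebx: edx=50-1600=-1550
mov [24], edx → M[24]=-1550
mov [24], edx → M[24]=-1550
halt.

1600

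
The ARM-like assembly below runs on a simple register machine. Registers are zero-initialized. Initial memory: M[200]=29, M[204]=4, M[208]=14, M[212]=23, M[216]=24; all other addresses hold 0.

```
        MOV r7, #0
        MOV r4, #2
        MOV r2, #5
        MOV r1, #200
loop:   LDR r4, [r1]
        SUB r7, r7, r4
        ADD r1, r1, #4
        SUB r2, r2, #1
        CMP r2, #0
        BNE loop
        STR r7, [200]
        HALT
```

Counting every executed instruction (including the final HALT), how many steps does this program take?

36

MOV r7, #0 → r7=0
MOV r4, #2 → r4=2
MOV r2, #5 → r2=5
MOV r1, #200 → r1=200
LDR r4, [r1] → r4=M[200]=29
SUB r7, r7, r4 → r7=0-29=-29
ADD r1, r1, #4 → r1=200+4=204
SUB r2, r2, #1 → r2=5-1=4
CMP r2, #0  (cmp 4,0)
BNE loop: taken
LDR r4, [r1] → r4=M[204]=4
SUB r7, r7, r4 → r7=(-29)-4=-33
ADD r1, r1, #4 → r1=204+4=208
SUB r2, r2, #1 → r2=4-1=3
CMP r2, #0  (cmp 3,0)
BNE loop: taken
LDR r4, [r1] → r4=M[208]=14
SUB r7, r7, r4 → r7=(-33)-14=-47
ADD r1, r1, #4 → r1=208+4=212
SUB r2, r2, #1 → r2=3-1=2
CMP r2, #0  (cmp 2,0)
BNE loop: taken
LDR r4, [r1] → r4=M[212]=23
SUB r7, r7, r4 → r7=(-47)-23=-70
ADD r1, r1, #4 → r1=212+4=216
SUB r2, r2, #1 → r2=2-1=1
CMP r2, #0  (cmp 1,0)
BNE loop: taken
LDR r4, [r1] → r4=M[216]=24
SUB r7, r7, r4 → r7=(-70)-24=-94
ADD r1, r1, #4 → r1=216+4=220
SUB r2, r2, #1 → r2=1-1=0
CMP r2, #0  (cmp 0,0)
BNE loop: not taken
STR r7, [200] → M[200]=-94
halt.
Total executed instructions: 36.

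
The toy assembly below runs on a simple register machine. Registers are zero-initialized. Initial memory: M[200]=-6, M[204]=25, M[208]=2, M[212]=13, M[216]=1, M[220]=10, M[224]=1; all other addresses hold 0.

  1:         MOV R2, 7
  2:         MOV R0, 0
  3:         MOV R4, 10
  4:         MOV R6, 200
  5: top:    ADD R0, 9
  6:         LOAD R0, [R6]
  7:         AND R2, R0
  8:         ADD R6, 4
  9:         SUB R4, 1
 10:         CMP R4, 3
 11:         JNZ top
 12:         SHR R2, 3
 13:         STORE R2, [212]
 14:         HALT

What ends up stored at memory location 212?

R2=7
R0=0
R4=10
R6=200
R0=0+9=9
R0=M[200]=-6
R2=7&(-6)=2
R6=200+4=204
R4=10-1=9
CMP R4, 3  (cmp 9,3)
JNZ top: taken
R0=(-6)+9=3
R0=M[204]=25
R2=2&25=0
R6=204+4=208
R4=9-1=8
CMP R4, 3  (cmp 8,3)
JNZ top: taken
R0=25+9=34
R0=M[208]=2
R2=0&2=0
R6=208+4=212
R4=8-1=7
CMP R4, 3  (cmp 7,3)
JNZ top: taken
R0=2+9=11
R0=M[212]=13
R2=0&13=0
R6=212+4=216
R4=7-1=6
CMP R4, 3  (cmp 6,3)
JNZ top: taken
R0=13+9=22
R0=M[216]=1
R2=0&1=0
R6=216+4=220
R4=6-1=5
CMP R4, 3  (cmp 5,3)
JNZ top: taken
R0=1+9=10
R0=M[220]=10
R2=0&10=0
R6=220+4=224
R4=5-1=4
CMP R4, 3  (cmp 4,3)
JNZ top: taken
R0=10+9=19
R0=M[224]=1
R2=0&1=0
R6=224+4=228
R4=4-1=3
CMP R4, 3  (cmp 3,3)
JNZ top: not taken
R2=0>>3=0
STORE R2, [212] → M[212]=0
halt.

0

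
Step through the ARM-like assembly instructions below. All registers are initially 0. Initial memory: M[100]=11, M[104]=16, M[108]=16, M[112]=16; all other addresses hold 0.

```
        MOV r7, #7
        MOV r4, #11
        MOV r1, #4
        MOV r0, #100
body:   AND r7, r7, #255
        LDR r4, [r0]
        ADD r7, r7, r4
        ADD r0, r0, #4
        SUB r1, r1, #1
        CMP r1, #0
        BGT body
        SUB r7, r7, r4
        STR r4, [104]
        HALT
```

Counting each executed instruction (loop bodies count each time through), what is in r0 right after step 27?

after MOV r7, #7: r7=7
after MOV r4, #11: r4=11
after MOV r1, #4: r1=4
after MOV r0, #100: r0=100
after AND r7, r7, #255: r7=7&255=7
after LDR r4, [r0]: r4=M[100]=11
after ADD r7, r7, r4: r7=7+11=18
after ADD r0, r0, #4: r0=100+4=104
after SUB r1, r1, #1: r1=4-1=3
CMP r1, #0  (cmp 3,0)
BGT body: taken
after AND r7, r7, #255: r7=18&255=18
after LDR r4, [r0]: r4=M[104]=16
after ADD r7, r7, r4: r7=18+16=34
after ADD r0, r0, #4: r0=104+4=108
after SUB r1, r1, #1: r1=3-1=2
CMP r1, #0  (cmp 2,0)
BGT body: taken
after AND r7, r7, #255: r7=34&255=34
after LDR r4, [r0]: r4=M[108]=16
after ADD r7, r7, r4: r7=34+16=50
after ADD r0, r0, #4: r0=108+4=112
after SUB r1, r1, #1: r1=2-1=1
CMP r1, #0  (cmp 1,0)
BGT body: taken
after AND r7, r7, #255: r7=50&255=50
after LDR r4, [r0]: r4=M[112]=16
After step 27: r0 = 112.

112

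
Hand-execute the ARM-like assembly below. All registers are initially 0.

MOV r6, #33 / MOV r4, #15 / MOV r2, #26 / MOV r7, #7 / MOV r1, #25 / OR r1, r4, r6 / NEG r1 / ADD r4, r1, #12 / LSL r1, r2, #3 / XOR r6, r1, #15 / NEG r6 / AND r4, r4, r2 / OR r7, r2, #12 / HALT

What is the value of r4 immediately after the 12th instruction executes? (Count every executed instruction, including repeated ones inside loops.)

24

MOV r6, #33 → r6=33
MOV r4, #15 → r4=15
MOV r2, #26 → r2=26
MOV r7, #7 → r7=7
MOV r1, #25 → r1=25
OR r1, r4, r6 → r1=15|33=47
NEG r1 → r1=-(47)=-47
ADD r4, r1, #12 → r4=(-47)+12=-35
LSL r1, r2, #3 → r1=26<<3=208
XOR r6, r1, #15 → r6=208^15=223
NEG r6 → r6=-(223)=-223
AND r4, r4, r2 → r4=(-35)&26=24
After step 12: r4 = 24.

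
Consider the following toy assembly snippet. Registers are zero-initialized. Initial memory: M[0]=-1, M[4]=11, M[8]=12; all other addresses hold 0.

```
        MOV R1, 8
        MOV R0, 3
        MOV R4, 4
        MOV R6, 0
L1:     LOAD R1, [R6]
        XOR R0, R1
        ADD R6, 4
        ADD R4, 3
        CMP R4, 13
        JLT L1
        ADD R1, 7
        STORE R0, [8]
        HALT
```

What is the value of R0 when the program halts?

-5

MOV R1, 8 → R1=8
MOV R0, 3 → R0=3
MOV R4, 4 → R4=4
MOV R6, 0 → R6=0
LOAD R1, [R6] → R1=M[0]=-1
XOR R0, R1 → R0=3^(-1)=-4
ADD R6, 4 → R6=0+4=4
ADD R4, 3 → R4=4+3=7
CMP R4, 13  (cmp 7,13)
JLT L1: taken
LOAD R1, [R6] → R1=M[4]=11
XOR R0, R1 → R0=(-4)^11=-9
ADD R6, 4 → R6=4+4=8
ADD R4, 3 → R4=7+3=10
CMP R4, 13  (cmp 10,13)
JLT L1: taken
LOAD R1, [R6] → R1=M[8]=12
XOR R0, R1 → R0=(-9)^12=-5
ADD R6, 4 → R6=8+4=12
ADD R4, 3 → R4=10+3=13
CMP R4, 13  (cmp 13,13)
JLT L1: not taken
ADD R1, 7 → R1=12+7=19
STORE R0, [8] → M[8]=-5
halt.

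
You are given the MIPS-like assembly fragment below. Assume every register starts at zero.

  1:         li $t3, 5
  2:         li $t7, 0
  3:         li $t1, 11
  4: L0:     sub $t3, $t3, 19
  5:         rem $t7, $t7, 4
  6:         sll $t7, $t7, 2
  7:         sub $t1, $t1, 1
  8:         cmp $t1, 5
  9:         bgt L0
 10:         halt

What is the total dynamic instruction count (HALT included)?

$t3=5
$t7=0
$t1=11
$t3=5-19=-14
$t7=0%4=0
$t7=0<<2=0
$t1=11-1=10
cmp $t1, 5  (cmp 10,5)
bgt L0: taken
$t3=(-14)-19=-33
$t7=0%4=0
$t7=0<<2=0
$t1=10-1=9
cmp $t1, 5  (cmp 9,5)
bgt L0: taken
$t3=(-33)-19=-52
$t7=0%4=0
$t7=0<<2=0
$t1=9-1=8
cmp $t1, 5  (cmp 8,5)
bgt L0: taken
$t3=(-52)-19=-71
$t7=0%4=0
$t7=0<<2=0
$t1=8-1=7
cmp $t1, 5  (cmp 7,5)
bgt L0: taken
$t3=(-71)-19=-90
$t7=0%4=0
$t7=0<<2=0
$t1=7-1=6
cmp $t1, 5  (cmp 6,5)
bgt L0: taken
$t3=(-90)-19=-109
$t7=0%4=0
$t7=0<<2=0
$t1=6-1=5
cmp $t1, 5  (cmp 5,5)
bgt L0: not taken
halt.
Total executed instructions: 40.

40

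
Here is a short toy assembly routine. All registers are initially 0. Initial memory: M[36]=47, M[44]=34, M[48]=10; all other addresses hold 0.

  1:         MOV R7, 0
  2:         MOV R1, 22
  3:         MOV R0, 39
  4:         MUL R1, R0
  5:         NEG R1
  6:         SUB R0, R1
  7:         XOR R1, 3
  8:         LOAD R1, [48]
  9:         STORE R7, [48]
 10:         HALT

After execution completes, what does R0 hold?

after MOV R7, 0: R7=0
after MOV R1, 22: R1=22
after MOV R0, 39: R0=39
after MUL R1, R0: R1=22*39=858
after NEG R1: R1=-(858)=-858
after SUB R0, R1: R0=39-(-858)=897
after XOR R1, 3: R1=(-858)^3=-859
after LOAD R1, [48]: R1=M[48]=10
STORE R7, [48] → M[48]=0
halt.

897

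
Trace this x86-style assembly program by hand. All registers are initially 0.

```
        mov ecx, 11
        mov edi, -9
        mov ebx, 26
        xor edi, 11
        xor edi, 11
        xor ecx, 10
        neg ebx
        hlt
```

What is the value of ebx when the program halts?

ecx=11
edi=-9
ebx=26
edi=(-9)^11=-4
edi=(-4)^11=-9
ecx=11^10=1
ebx=-(26)=-26
halt.

-26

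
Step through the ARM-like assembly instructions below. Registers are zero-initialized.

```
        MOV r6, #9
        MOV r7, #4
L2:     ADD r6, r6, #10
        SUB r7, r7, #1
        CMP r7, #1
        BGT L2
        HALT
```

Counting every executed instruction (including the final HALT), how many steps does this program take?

after MOV r6, #9: r6=9
after MOV r7, #4: r7=4
after ADD r6, r6, #10: r6=9+10=19
after SUB r7, r7, #1: r7=4-1=3
CMP r7, #1  (cmp 3,1)
BGT L2: taken
after ADD r6, r6, #10: r6=19+10=29
after SUB r7, r7, #1: r7=3-1=2
CMP r7, #1  (cmp 2,1)
BGT L2: taken
after ADD r6, r6, #10: r6=29+10=39
after SUB r7, r7, #1: r7=2-1=1
CMP r7, #1  (cmp 1,1)
BGT L2: not taken
halt.
Total executed instructions: 15.

15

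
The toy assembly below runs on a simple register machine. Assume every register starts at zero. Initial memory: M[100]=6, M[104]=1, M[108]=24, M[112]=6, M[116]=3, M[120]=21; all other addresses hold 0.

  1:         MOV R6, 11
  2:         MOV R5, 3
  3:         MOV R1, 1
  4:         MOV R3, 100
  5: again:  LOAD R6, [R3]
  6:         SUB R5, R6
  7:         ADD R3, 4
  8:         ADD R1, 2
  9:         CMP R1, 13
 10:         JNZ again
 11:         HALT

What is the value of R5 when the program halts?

-58

R6=11
R5=3
R1=1
R3=100
R6=M[100]=6
R5=3-6=-3
R3=100+4=104
R1=1+2=3
CMP R1, 13  (cmp 3,13)
JNZ again: taken
R6=M[104]=1
R5=(-3)-1=-4
R3=104+4=108
R1=3+2=5
CMP R1, 13  (cmp 5,13)
JNZ again: taken
R6=M[108]=24
R5=(-4)-24=-28
R3=108+4=112
R1=5+2=7
CMP R1, 13  (cmp 7,13)
JNZ again: taken
R6=M[112]=6
R5=(-28)-6=-34
R3=112+4=116
R1=7+2=9
CMP R1, 13  (cmp 9,13)
JNZ again: taken
R6=M[116]=3
R5=(-34)-3=-37
R3=116+4=120
R1=9+2=11
CMP R1, 13  (cmp 11,13)
JNZ again: taken
R6=M[120]=21
R5=(-37)-21=-58
R3=120+4=124
R1=11+2=13
CMP R1, 13  (cmp 13,13)
JNZ again: not taken
halt.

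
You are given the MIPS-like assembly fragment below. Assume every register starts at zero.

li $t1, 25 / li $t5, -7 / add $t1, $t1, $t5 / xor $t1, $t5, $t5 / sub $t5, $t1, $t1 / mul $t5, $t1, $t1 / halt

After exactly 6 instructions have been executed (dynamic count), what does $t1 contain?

0

li $t1, 25 → $t1=25
li $t5, -7 → $t5=-7
add $t1, $t1, $t5 → $t1=25+(-7)=18
xor $t1, $t5, $t5 → $t1=(-7)^(-7)=0
sub $t5, $t1, $t1 → $t5=0-0=0
mul $t5, $t1, $t1 → $t5=0*0=0
After step 6: $t1 = 0.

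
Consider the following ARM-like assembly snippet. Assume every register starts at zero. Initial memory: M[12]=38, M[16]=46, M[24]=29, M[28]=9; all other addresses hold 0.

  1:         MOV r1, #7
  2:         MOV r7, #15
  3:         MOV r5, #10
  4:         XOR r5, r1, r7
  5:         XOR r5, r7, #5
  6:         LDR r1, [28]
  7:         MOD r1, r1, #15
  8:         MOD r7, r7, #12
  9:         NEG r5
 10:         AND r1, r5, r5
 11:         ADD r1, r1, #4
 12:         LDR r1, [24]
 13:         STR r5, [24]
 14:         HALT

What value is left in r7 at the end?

MOV r1, #7 → r1=7
MOV r7, #15 → r7=15
MOV r5, #10 → r5=10
XOR r5, r1, r7 → r5=7^15=8
XOR r5, r7, #5 → r5=15^5=10
LDR r1, [28] → r1=M[28]=9
MOD r1, r1, #15 → r1=9%15=9
MOD r7, r7, #12 → r7=15%12=3
NEG r5 → r5=-(10)=-10
AND r1, r5, r5 → r1=(-10)&(-10)=-10
ADD r1, r1, #4 → r1=(-10)+4=-6
LDR r1, [24] → r1=M[24]=29
STR r5, [24] → M[24]=-10
halt.

3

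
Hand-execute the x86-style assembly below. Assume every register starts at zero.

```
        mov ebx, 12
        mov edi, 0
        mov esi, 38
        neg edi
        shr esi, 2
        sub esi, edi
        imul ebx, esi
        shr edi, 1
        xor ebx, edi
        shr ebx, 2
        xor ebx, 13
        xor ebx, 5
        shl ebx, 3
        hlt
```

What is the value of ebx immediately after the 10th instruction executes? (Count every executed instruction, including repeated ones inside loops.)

ebx=12
edi=0
esi=38
edi=-(0)=0
esi=38>>2=9
esi=9-0=9
ebx=12*9=108
edi=0>>1=0
ebx=108^0=108
ebx=108>>2=27
After step 10: ebx = 27.

27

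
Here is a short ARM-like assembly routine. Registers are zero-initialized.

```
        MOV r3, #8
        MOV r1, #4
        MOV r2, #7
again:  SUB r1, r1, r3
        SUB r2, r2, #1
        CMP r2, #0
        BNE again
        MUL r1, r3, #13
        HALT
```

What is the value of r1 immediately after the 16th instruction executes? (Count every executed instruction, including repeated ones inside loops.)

-28

MOV r3, #8 → r3=8
MOV r1, #4 → r1=4
MOV r2, #7 → r2=7
SUB r1, r1, r3 → r1=4-8=-4
SUB r2, r2, #1 → r2=7-1=6
CMP r2, #0  (cmp 6,0)
BNE again: taken
SUB r1, r1, r3 → r1=(-4)-8=-12
SUB r2, r2, #1 → r2=6-1=5
CMP r2, #0  (cmp 5,0)
BNE again: taken
SUB r1, r1, r3 → r1=(-12)-8=-20
SUB r2, r2, #1 → r2=5-1=4
CMP r2, #0  (cmp 4,0)
BNE again: taken
SUB r1, r1, r3 → r1=(-20)-8=-28
After step 16: r1 = -28.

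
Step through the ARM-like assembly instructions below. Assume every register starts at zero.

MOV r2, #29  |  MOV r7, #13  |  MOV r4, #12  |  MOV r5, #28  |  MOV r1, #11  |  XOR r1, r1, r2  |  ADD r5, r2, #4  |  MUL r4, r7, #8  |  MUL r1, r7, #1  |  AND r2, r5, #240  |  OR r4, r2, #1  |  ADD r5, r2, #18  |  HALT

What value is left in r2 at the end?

after MOV r2, #29: r2=29
after MOV r7, #13: r7=13
after MOV r4, #12: r4=12
after MOV r5, #28: r5=28
after MOV r1, #11: r1=11
after XOR r1, r1, r2: r1=11^29=22
after ADD r5, r2, #4: r5=29+4=33
after MUL r4, r7, #8: r4=13*8=104
after MUL r1, r7, #1: r1=13*1=13
after AND r2, r5, #240: r2=33&240=32
after OR r4, r2, #1: r4=32|1=33
after ADD r5, r2, #18: r5=32+18=50
halt.

32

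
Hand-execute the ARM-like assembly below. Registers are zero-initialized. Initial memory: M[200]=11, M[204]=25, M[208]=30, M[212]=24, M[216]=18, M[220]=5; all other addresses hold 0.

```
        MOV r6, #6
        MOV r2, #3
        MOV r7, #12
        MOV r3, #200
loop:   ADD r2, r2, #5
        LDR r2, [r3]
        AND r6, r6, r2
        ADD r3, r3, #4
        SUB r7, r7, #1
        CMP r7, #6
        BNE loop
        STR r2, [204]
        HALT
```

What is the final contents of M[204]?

5

MOV r6, #6 → r6=6
MOV r2, #3 → r2=3
MOV r7, #12 → r7=12
MOV r3, #200 → r3=200
ADD r2, r2, #5 → r2=3+5=8
LDR r2, [r3] → r2=M[200]=11
AND r6, r6, r2 → r6=6&11=2
ADD r3, r3, #4 → r3=200+4=204
SUB r7, r7, #1 → r7=12-1=11
CMP r7, #6  (cmp 11,6)
BNE loop: taken
ADD r2, r2, #5 → r2=11+5=16
LDR r2, [r3] → r2=M[204]=25
AND r6, r6, r2 → r6=2&25=0
ADD r3, r3, #4 → r3=204+4=208
SUB r7, r7, #1 → r7=11-1=10
CMP r7, #6  (cmp 10,6)
BNE loop: taken
ADD r2, r2, #5 → r2=25+5=30
LDR r2, [r3] → r2=M[208]=30
AND r6, r6, r2 → r6=0&30=0
ADD r3, r3, #4 → r3=208+4=212
SUB r7, r7, #1 → r7=10-1=9
CMP r7, #6  (cmp 9,6)
BNE loop: taken
ADD r2, r2, #5 → r2=30+5=35
LDR r2, [r3] → r2=M[212]=24
AND r6, r6, r2 → r6=0&24=0
ADD r3, r3, #4 → r3=212+4=216
SUB r7, r7, #1 → r7=9-1=8
CMP r7, #6  (cmp 8,6)
BNE loop: taken
ADD r2, r2, #5 → r2=24+5=29
LDR r2, [r3] → r2=M[216]=18
AND r6, r6, r2 → r6=0&18=0
ADD r3, r3, #4 → r3=216+4=220
SUB r7, r7, #1 → r7=8-1=7
CMP r7, #6  (cmp 7,6)
BNE loop: taken
ADD r2, r2, #5 → r2=18+5=23
LDR r2, [r3] → r2=M[220]=5
AND r6, r6, r2 → r6=0&5=0
ADD r3, r3, #4 → r3=220+4=224
SUB r7, r7, #1 → r7=7-1=6
CMP r7, #6  (cmp 6,6)
BNE loop: not taken
STR r2, [204] → M[204]=5
halt.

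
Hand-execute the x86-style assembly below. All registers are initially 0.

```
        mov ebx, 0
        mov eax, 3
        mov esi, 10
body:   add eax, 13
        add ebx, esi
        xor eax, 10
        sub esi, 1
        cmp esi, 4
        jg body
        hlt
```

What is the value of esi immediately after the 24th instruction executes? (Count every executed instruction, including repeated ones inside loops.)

ebx=0
eax=3
esi=10
eax=3+13=16
ebx=0+10=10
eax=16^10=26
esi=10-1=9
cmp esi, 4  (cmp 9,4)
jg body: taken
eax=26+13=39
ebx=10+9=19
eax=39^10=45
esi=9-1=8
cmp esi, 4  (cmp 8,4)
jg body: taken
eax=45+13=58
ebx=19+8=27
eax=58^10=48
esi=8-1=7
cmp esi, 4  (cmp 7,4)
jg body: taken
eax=48+13=61
ebx=27+7=34
eax=61^10=55
After step 24: esi = 7.

7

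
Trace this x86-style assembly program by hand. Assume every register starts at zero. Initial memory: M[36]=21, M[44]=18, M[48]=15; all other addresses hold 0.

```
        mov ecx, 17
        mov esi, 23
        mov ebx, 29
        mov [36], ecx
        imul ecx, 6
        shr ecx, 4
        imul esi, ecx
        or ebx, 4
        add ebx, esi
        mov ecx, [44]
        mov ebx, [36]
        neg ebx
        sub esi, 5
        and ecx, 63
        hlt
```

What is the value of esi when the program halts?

133

mov ecx, 17 → ecx=17
mov esi, 23 → esi=23
mov ebx, 29 → ebx=29
mov [36], ecx → M[36]=17
imul ecx, 6 → ecx=17*6=102
shr ecx, 4 → ecx=102>>4=6
imul esi, ecx → esi=23*6=138
or ebx, 4 → ebx=29|4=29
add ebx, esi → ebx=29+138=167
mov ecx, [44] → ecx=M[44]=18
mov ebx, [36] → ebx=M[36]=17
neg ebx → ebx=-(17)=-17
sub esi, 5 → esi=138-5=133
and ecx, 63 → ecx=18&63=18
halt.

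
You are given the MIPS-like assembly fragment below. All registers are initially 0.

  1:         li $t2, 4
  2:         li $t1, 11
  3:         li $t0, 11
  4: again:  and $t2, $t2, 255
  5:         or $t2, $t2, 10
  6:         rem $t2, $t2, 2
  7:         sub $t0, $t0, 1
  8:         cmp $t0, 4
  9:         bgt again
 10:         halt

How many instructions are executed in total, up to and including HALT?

46

$t2=4
$t1=11
$t0=11
$t2=4&255=4
$t2=4|10=14
$t2=14%2=0
$t0=11-1=10
cmp $t0, 4  (cmp 10,4)
bgt again: taken
$t2=0&255=0
$t2=0|10=10
$t2=10%2=0
$t0=10-1=9
cmp $t0, 4  (cmp 9,4)
bgt again: taken
$t2=0&255=0
$t2=0|10=10
$t2=10%2=0
$t0=9-1=8
cmp $t0, 4  (cmp 8,4)
bgt again: taken
$t2=0&255=0
$t2=0|10=10
$t2=10%2=0
$t0=8-1=7
cmp $t0, 4  (cmp 7,4)
bgt again: taken
$t2=0&255=0
$t2=0|10=10
$t2=10%2=0
$t0=7-1=6
cmp $t0, 4  (cmp 6,4)
bgt again: taken
$t2=0&255=0
$t2=0|10=10
$t2=10%2=0
$t0=6-1=5
cmp $t0, 4  (cmp 5,4)
bgt again: taken
$t2=0&255=0
$t2=0|10=10
$t2=10%2=0
$t0=5-1=4
cmp $t0, 4  (cmp 4,4)
bgt again: not taken
halt.
Total executed instructions: 46.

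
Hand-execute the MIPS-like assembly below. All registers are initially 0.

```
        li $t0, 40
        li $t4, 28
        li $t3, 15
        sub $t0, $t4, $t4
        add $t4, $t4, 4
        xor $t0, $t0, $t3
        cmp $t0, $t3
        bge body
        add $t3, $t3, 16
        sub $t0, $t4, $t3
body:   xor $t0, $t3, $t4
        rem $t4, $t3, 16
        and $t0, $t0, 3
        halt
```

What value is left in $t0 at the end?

3

li $t0, 40 → $t0=40
li $t4, 28 → $t4=28
li $t3, 15 → $t3=15
sub $t0, $t4, $t4 → $t0=28-28=0
add $t4, $t4, 4 → $t4=28+4=32
xor $t0, $t0, $t3 → $t0=0^15=15
cmp $t0, $t3  (cmp 15,15)
bge body: taken
xor $t0, $t3, $t4 → $t0=15^32=47
rem $t4, $t3, 16 → $t4=15%16=15
and $t0, $t0, 3 → $t0=47&3=3
halt.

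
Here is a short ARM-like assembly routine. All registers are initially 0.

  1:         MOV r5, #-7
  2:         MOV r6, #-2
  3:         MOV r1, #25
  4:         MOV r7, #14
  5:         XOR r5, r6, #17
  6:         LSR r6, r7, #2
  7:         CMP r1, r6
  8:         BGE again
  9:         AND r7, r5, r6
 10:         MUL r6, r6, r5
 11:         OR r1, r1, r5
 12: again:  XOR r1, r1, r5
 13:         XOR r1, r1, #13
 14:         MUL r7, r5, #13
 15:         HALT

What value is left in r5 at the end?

after MOV r5, #-7: r5=-7
after MOV r6, #-2: r6=-2
after MOV r1, #25: r1=25
after MOV r7, #14: r7=14
after XOR r5, r6, #17: r5=(-2)^17=-17
after LSR r6, r7, #2: r6=14>>2=3
CMP r1, r6  (cmp 25,3)
BGE again: taken
after XOR r1, r1, r5: r1=25^(-17)=-10
after XOR r1, r1, #13: r1=(-10)^13=-5
after MUL r7, r5, #13: r7=(-17)*13=-221
halt.

-17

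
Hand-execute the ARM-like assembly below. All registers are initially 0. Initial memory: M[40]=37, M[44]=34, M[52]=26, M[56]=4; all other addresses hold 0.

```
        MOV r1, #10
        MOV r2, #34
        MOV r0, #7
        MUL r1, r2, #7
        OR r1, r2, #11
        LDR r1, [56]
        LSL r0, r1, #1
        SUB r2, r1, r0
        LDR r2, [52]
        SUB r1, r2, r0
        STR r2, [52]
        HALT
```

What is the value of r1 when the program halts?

after MOV r1, #10: r1=10
after MOV r2, #34: r2=34
after MOV r0, #7: r0=7
after MUL r1, r2, #7: r1=34*7=238
after OR r1, r2, #11: r1=34|11=43
after LDR r1, [56]: r1=M[56]=4
after LSL r0, r1, #1: r0=4<<1=8
after SUB r2, r1, r0: r2=4-8=-4
after LDR r2, [52]: r2=M[52]=26
after SUB r1, r2, r0: r1=26-8=18
STR r2, [52] → M[52]=26
halt.

18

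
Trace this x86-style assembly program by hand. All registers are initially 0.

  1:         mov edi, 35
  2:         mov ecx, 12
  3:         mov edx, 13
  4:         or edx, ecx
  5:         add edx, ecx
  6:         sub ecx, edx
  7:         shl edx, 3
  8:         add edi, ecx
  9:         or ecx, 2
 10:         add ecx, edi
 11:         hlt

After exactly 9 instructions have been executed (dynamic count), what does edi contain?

mov edi, 35 → edi=35
mov ecx, 12 → ecx=12
mov edx, 13 → edx=13
or edx, ecx → edx=13|12=13
add edx, ecx → edx=13+12=25
sub ecx, edx → ecx=12-25=-13
shl edx, 3 → edx=25<<3=200
add edi, ecx → edi=35+(-13)=22
or ecx, 2 → ecx=(-13)|2=-13
After step 9: edi = 22.

22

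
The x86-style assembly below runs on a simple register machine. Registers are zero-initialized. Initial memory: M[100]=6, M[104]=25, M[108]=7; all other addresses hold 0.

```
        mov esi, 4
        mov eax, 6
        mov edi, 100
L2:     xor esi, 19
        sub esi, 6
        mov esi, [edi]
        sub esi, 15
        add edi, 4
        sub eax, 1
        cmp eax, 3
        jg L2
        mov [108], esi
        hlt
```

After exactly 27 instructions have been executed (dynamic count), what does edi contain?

mov esi, 4 → esi=4
mov eax, 6 → eax=6
mov edi, 100 → edi=100
xor esi, 19 → esi=4^19=23
sub esi, 6 → esi=23-6=17
mov esi, [edi] → esi=M[100]=6
sub esi, 15 → esi=6-15=-9
add edi, 4 → edi=100+4=104
sub eax, 1 → eax=6-1=5
cmp eax, 3  (cmp 5,3)
jg L2: taken
xor esi, 19 → esi=(-9)^19=-28
sub esi, 6 → esi=(-28)-6=-34
mov esi, [edi] → esi=M[104]=25
sub esi, 15 → esi=25-15=10
add edi, 4 → edi=104+4=108
sub eax, 1 → eax=5-1=4
cmp eax, 3  (cmp 4,3)
jg L2: taken
xor esi, 19 → esi=10^19=25
sub esi, 6 → esi=25-6=19
mov esi, [edi] → esi=M[108]=7
sub esi, 15 → esi=7-15=-8
add edi, 4 → edi=108+4=112
sub eax, 1 → eax=4-1=3
cmp eax, 3  (cmp 3,3)
jg L2: not taken
After step 27: edi = 112.

112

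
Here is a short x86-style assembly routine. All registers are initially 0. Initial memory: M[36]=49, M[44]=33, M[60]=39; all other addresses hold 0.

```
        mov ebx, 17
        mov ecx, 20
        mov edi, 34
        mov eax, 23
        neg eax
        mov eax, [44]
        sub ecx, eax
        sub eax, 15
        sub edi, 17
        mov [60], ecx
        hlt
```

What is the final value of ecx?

ebx=17
ecx=20
edi=34
eax=23
eax=-(23)=-23
eax=M[44]=33
ecx=20-33=-13
eax=33-15=18
edi=34-17=17
mov [60], ecx → M[60]=-13
halt.

-13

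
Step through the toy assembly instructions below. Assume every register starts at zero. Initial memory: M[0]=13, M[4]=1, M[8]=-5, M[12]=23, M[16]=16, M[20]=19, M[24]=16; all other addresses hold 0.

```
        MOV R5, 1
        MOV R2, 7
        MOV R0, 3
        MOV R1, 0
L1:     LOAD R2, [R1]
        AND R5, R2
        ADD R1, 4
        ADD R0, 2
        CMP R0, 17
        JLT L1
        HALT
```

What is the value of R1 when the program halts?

MOV R5, 1 → R5=1
MOV R2, 7 → R2=7
MOV R0, 3 → R0=3
MOV R1, 0 → R1=0
LOAD R2, [R1] → R2=M[0]=13
AND R5, R2 → R5=1&13=1
ADD R1, 4 → R1=0+4=4
ADD R0, 2 → R0=3+2=5
CMP R0, 17  (cmp 5,17)
JLT L1: taken
LOAD R2, [R1] → R2=M[4]=1
AND R5, R2 → R5=1&1=1
ADD R1, 4 → R1=4+4=8
ADD R0, 2 → R0=5+2=7
CMP R0, 17  (cmp 7,17)
JLT L1: taken
LOAD R2, [R1] → R2=M[8]=-5
AND R5, R2 → R5=1&(-5)=1
ADD R1, 4 → R1=8+4=12
ADD R0, 2 → R0=7+2=9
CMP R0, 17  (cmp 9,17)
JLT L1: taken
LOAD R2, [R1] → R2=M[12]=23
AND R5, R2 → R5=1&23=1
ADD R1, 4 → R1=12+4=16
ADD R0, 2 → R0=9+2=11
CMP R0, 17  (cmp 11,17)
JLT L1: taken
LOAD R2, [R1] → R2=M[16]=16
AND R5, R2 → R5=1&16=0
ADD R1, 4 → R1=16+4=20
ADD R0, 2 → R0=11+2=13
CMP R0, 17  (cmp 13,17)
JLT L1: taken
LOAD R2, [R1] → R2=M[20]=19
AND R5, R2 → R5=0&19=0
ADD R1, 4 → R1=20+4=24
ADD R0, 2 → R0=13+2=15
CMP R0, 17  (cmp 15,17)
JLT L1: taken
LOAD R2, [R1] → R2=M[24]=16
AND R5, R2 → R5=0&16=0
ADD R1, 4 → R1=24+4=28
ADD R0, 2 → R0=15+2=17
CMP R0, 17  (cmp 17,17)
JLT L1: not taken
halt.

28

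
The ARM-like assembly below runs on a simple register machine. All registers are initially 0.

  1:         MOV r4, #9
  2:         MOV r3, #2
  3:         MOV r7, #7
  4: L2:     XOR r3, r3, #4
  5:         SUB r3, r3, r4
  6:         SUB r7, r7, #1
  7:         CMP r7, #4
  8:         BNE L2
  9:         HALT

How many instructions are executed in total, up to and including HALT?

r4=9
r3=2
r7=7
r3=2^4=6
r3=6-9=-3
r7=7-1=6
CMP r7, #4  (cmp 6,4)
BNE L2: taken
r3=(-3)^4=-7
r3=(-7)-9=-16
r7=6-1=5
CMP r7, #4  (cmp 5,4)
BNE L2: taken
r3=(-16)^4=-12
r3=(-12)-9=-21
r7=5-1=4
CMP r7, #4  (cmp 4,4)
BNE L2: not taken
halt.
Total executed instructions: 19.

19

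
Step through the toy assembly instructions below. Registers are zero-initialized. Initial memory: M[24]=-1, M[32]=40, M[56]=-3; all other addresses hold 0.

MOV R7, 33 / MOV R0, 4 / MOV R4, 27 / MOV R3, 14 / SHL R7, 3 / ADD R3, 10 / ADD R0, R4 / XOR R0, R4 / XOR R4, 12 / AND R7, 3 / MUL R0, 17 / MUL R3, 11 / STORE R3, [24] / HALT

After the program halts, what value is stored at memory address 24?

264

R7=33
R0=4
R4=27
R3=14
R7=33<<3=264
R3=14+10=24
R0=4+27=31
R0=31^27=4
R4=27^12=23
R7=264&3=0
R0=4*17=68
R3=24*11=264
STORE R3, [24] → M[24]=264
halt.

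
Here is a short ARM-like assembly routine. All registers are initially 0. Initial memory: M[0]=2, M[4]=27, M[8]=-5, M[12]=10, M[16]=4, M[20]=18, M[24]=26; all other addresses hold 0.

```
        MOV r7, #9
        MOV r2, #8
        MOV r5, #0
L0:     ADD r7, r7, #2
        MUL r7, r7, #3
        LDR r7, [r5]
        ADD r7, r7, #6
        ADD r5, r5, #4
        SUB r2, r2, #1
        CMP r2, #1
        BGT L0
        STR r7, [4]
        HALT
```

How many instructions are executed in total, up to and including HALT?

after MOV r7, #9: r7=9
after MOV r2, #8: r2=8
after MOV r5, #0: r5=0
after ADD r7, r7, #2: r7=9+2=11
after MUL r7, r7, #3: r7=11*3=33
after LDR r7, [r5]: r7=M[0]=2
after ADD r7, r7, #6: r7=2+6=8
after ADD r5, r5, #4: r5=0+4=4
after SUB r2, r2, #1: r2=8-1=7
CMP r2, #1  (cmp 7,1)
BGT L0: taken
after ADD r7, r7, #2: r7=8+2=10
after MUL r7, r7, #3: r7=10*3=30
after LDR r7, [r5]: r7=M[4]=27
after ADD r7, r7, #6: r7=27+6=33
after ADD r5, r5, #4: r5=4+4=8
after SUB r2, r2, #1: r2=7-1=6
CMP r2, #1  (cmp 6,1)
BGT L0: taken
after ADD r7, r7, #2: r7=33+2=35
after MUL r7, r7, #3: r7=35*3=105
after LDR r7, [r5]: r7=M[8]=-5
after ADD r7, r7, #6: r7=(-5)+6=1
after ADD r5, r5, #4: r5=8+4=12
after SUB r2, r2, #1: r2=6-1=5
CMP r2, #1  (cmp 5,1)
BGT L0: taken
after ADD r7, r7, #2: r7=1+2=3
after MUL r7, r7, #3: r7=3*3=9
after LDR r7, [r5]: r7=M[12]=10
after ADD r7, r7, #6: r7=10+6=16
after ADD r5, r5, #4: r5=12+4=16
after SUB r2, r2, #1: r2=5-1=4
CMP r2, #1  (cmp 4,1)
BGT L0: taken
after ADD r7, r7, #2: r7=16+2=18
after MUL r7, r7, #3: r7=18*3=54
after LDR r7, [r5]: r7=M[16]=4
after ADD r7, r7, #6: r7=4+6=10
after ADD r5, r5, #4: r5=16+4=20
after SUB r2, r2, #1: r2=4-1=3
CMP r2, #1  (cmp 3,1)
BGT L0: taken
after ADD r7, r7, #2: r7=10+2=12
after MUL r7, r7, #3: r7=12*3=36
after LDR r7, [r5]: r7=M[20]=18
after ADD r7, r7, #6: r7=18+6=24
after ADD r5, r5, #4: r5=20+4=24
after SUB r2, r2, #1: r2=3-1=2
CMP r2, #1  (cmp 2,1)
BGT L0: taken
after ADD r7, r7, #2: r7=24+2=26
after MUL r7, r7, #3: r7=26*3=78
after LDR r7, [r5]: r7=M[24]=26
after ADD r7, r7, #6: r7=26+6=32
after ADD r5, r5, #4: r5=24+4=28
after SUB r2, r2, #1: r2=2-1=1
CMP r2, #1  (cmp 1,1)
BGT L0: not taken
STR r7, [4] → M[4]=32
halt.
Total executed instructions: 61.

61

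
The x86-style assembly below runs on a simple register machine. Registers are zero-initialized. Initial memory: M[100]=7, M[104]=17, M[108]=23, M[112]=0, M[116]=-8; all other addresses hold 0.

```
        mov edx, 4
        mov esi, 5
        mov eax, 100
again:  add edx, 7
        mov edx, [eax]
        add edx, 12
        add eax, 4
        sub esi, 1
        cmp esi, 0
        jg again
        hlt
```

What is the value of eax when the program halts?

120

after mov edx, 4: edx=4
after mov esi, 5: esi=5
after mov eax, 100: eax=100
after add edx, 7: edx=4+7=11
after mov edx, [eax]: edx=M[100]=7
after add edx, 12: edx=7+12=19
after add eax, 4: eax=100+4=104
after sub esi, 1: esi=5-1=4
cmp esi, 0  (cmp 4,0)
jg again: taken
after add edx, 7: edx=19+7=26
after mov edx, [eax]: edx=M[104]=17
after add edx, 12: edx=17+12=29
after add eax, 4: eax=104+4=108
after sub esi, 1: esi=4-1=3
cmp esi, 0  (cmp 3,0)
jg again: taken
after add edx, 7: edx=29+7=36
after mov edx, [eax]: edx=M[108]=23
after add edx, 12: edx=23+12=35
after add eax, 4: eax=108+4=112
after sub esi, 1: esi=3-1=2
cmp esi, 0  (cmp 2,0)
jg again: taken
after add edx, 7: edx=35+7=42
after mov edx, [eax]: edx=M[112]=0
after add edx, 12: edx=0+12=12
after add eax, 4: eax=112+4=116
after sub esi, 1: esi=2-1=1
cmp esi, 0  (cmp 1,0)
jg again: taken
after add edx, 7: edx=12+7=19
after mov edx, [eax]: edx=M[116]=-8
after add edx, 12: edx=(-8)+12=4
after add eax, 4: eax=116+4=120
after sub esi, 1: esi=1-1=0
cmp esi, 0  (cmp 0,0)
jg again: not taken
halt.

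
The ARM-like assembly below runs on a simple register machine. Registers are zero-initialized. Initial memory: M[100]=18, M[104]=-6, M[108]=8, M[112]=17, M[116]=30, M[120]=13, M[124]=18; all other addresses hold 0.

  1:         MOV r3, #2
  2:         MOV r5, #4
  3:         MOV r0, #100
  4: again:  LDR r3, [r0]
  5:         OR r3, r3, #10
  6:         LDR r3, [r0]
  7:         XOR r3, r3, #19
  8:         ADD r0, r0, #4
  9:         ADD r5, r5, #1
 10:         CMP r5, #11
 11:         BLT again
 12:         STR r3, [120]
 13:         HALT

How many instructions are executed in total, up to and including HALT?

r3=2
r5=4
r0=100
r3=M[100]=18
r3=18|10=26
r3=M[100]=18
r3=18^19=1
r0=100+4=104
r5=4+1=5
CMP r5, #11  (cmp 5,11)
BLT again: taken
r3=M[104]=-6
r3=(-6)|10=-6
r3=M[104]=-6
r3=(-6)^19=-23
r0=104+4=108
r5=5+1=6
CMP r5, #11  (cmp 6,11)
BLT again: taken
r3=M[108]=8
r3=8|10=10
r3=M[108]=8
r3=8^19=27
r0=108+4=112
r5=6+1=7
CMP r5, #11  (cmp 7,11)
BLT again: taken
r3=M[112]=17
r3=17|10=27
r3=M[112]=17
r3=17^19=2
r0=112+4=116
r5=7+1=8
CMP r5, #11  (cmp 8,11)
BLT again: taken
r3=M[116]=30
r3=30|10=30
r3=M[116]=30
r3=30^19=13
r0=116+4=120
r5=8+1=9
CMP r5, #11  (cmp 9,11)
BLT again: taken
r3=M[120]=13
r3=13|10=15
r3=M[120]=13
r3=13^19=30
r0=120+4=124
r5=9+1=10
CMP r5, #11  (cmp 10,11)
BLT again: taken
r3=M[124]=18
r3=18|10=26
r3=M[124]=18
r3=18^19=1
r0=124+4=128
r5=10+1=11
CMP r5, #11  (cmp 11,11)
BLT again: not taken
STR r3, [120] → M[120]=1
halt.
Total executed instructions: 61.

61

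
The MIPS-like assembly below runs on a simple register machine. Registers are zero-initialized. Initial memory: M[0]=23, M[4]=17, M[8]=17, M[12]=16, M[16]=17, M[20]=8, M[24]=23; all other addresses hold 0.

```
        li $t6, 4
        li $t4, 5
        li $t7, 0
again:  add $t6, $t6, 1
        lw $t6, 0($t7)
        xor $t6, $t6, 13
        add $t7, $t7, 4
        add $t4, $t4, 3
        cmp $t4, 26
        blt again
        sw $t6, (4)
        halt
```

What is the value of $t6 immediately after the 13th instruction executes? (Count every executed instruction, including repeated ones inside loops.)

28

$t6=4
$t4=5
$t7=0
$t6=4+1=5
$t6=M[0]=23
$t6=23^13=26
$t7=0+4=4
$t4=5+3=8
cmp $t4, 26  (cmp 8,26)
blt again: taken
$t6=26+1=27
$t6=M[4]=17
$t6=17^13=28
After step 13: $t6 = 28.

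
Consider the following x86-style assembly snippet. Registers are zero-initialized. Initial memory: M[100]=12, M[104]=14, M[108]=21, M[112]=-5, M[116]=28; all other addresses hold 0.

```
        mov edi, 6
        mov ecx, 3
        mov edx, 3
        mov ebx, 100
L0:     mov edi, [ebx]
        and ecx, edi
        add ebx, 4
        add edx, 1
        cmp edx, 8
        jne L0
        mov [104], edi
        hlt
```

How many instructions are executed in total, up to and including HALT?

36

edi=6
ecx=3
edx=3
ebx=100
edi=M[100]=12
ecx=3&12=0
ebx=100+4=104
edx=3+1=4
cmp edx, 8  (cmp 4,8)
jne L0: taken
edi=M[104]=14
ecx=0&14=0
ebx=104+4=108
edx=4+1=5
cmp edx, 8  (cmp 5,8)
jne L0: taken
edi=M[108]=21
ecx=0&21=0
ebx=108+4=112
edx=5+1=6
cmp edx, 8  (cmp 6,8)
jne L0: taken
edi=M[112]=-5
ecx=0&(-5)=0
ebx=112+4=116
edx=6+1=7
cmp edx, 8  (cmp 7,8)
jne L0: taken
edi=M[116]=28
ecx=0&28=0
ebx=116+4=120
edx=7+1=8
cmp edx, 8  (cmp 8,8)
jne L0: not taken
mov [104], edi → M[104]=28
halt.
Total executed instructions: 36.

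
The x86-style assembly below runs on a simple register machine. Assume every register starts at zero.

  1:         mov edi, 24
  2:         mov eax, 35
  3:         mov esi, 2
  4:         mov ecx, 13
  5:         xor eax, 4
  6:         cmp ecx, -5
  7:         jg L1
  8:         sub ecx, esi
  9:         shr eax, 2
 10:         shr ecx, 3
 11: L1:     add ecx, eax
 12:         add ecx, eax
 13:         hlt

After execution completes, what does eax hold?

39

edi=24
eax=35
esi=2
ecx=13
eax=35^4=39
cmp ecx, -5  (cmp 13,-5)
jg L1: taken
ecx=13+39=52
ecx=52+39=91
halt.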